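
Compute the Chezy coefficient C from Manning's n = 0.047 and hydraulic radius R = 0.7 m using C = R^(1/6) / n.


The Chezy coefficient relates to Manning's n through C = R^(1/6) / n.
R^(1/6) = 0.7^(1/6) = 0.942287.
C = 0.942287 / 0.047 = 20.05 m^(1/2)/s.

20.05


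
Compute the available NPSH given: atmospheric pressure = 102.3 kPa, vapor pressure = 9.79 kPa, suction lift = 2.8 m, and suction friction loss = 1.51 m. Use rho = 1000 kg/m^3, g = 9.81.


NPSHa = p_atm/(rho*g) - z_s - hf_s - p_vap/(rho*g).
p_atm/(rho*g) = 102.3*1000 / (1000*9.81) = 10.428 m.
p_vap/(rho*g) = 9.79*1000 / (1000*9.81) = 0.998 m.
NPSHa = 10.428 - 2.8 - 1.51 - 0.998
      = 5.12 m.

5.12


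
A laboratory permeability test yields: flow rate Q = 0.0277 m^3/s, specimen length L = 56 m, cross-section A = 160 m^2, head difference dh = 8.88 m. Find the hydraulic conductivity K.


From K = Q*L / (A*dh):
Numerator: Q*L = 0.0277 * 56 = 1.5512.
Denominator: A*dh = 160 * 8.88 = 1420.8.
K = 1.5512 / 1420.8 = 0.001092 m/s.

0.001092


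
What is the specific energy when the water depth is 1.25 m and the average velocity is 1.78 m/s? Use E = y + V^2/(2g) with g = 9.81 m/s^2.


Specific energy E = y + V^2/(2g).
Velocity head = V^2/(2g) = 1.78^2 / (2*9.81) = 3.1684 / 19.62 = 0.1615 m.
E = 1.25 + 0.1615 = 1.4115 m.

1.4115


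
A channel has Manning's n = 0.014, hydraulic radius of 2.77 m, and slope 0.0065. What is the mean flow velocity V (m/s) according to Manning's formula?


Manning's equation gives V = (1/n) * R^(2/3) * S^(1/2).
First, compute R^(2/3) = 2.77^(2/3) = 1.9724.
Next, S^(1/2) = 0.0065^(1/2) = 0.080623.
Then 1/n = 1/0.014 = 71.43.
V = 71.43 * 1.9724 * 0.080623 = 11.3583 m/s.

11.3583


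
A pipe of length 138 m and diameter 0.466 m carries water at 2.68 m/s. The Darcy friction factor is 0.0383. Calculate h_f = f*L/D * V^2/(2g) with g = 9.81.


Darcy-Weisbach equation: h_f = f * (L/D) * V^2/(2g).
f * L/D = 0.0383 * 138/0.466 = 11.3421.
V^2/(2g) = 2.68^2 / (2*9.81) = 7.1824 / 19.62 = 0.3661 m.
h_f = 11.3421 * 0.3661 = 4.152 m.

4.152


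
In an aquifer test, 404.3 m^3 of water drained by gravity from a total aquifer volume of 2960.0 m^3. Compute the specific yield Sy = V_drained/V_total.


Specific yield Sy = Volume drained / Total volume.
Sy = 404.3 / 2960.0
   = 0.1366.

0.1366


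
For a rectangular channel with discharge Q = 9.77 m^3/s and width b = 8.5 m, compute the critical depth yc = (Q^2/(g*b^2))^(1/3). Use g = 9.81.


Using yc = (Q^2 / (g * b^2))^(1/3):
Q^2 = 9.77^2 = 95.45.
g * b^2 = 9.81 * 8.5^2 = 9.81 * 72.25 = 708.77.
Q^2 / (g*b^2) = 95.45 / 708.77 = 0.1347.
yc = 0.1347^(1/3) = 0.5126 m.

0.5126


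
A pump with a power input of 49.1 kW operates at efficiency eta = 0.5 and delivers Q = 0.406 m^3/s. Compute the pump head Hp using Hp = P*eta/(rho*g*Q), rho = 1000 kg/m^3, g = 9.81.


Pump head formula: Hp = P * eta / (rho * g * Q).
Numerator: P * eta = 49.1 * 1000 * 0.5 = 24550.0 W.
Denominator: rho * g * Q = 1000 * 9.81 * 0.406 = 3982.86.
Hp = 24550.0 / 3982.86 = 6.16 m.

6.16


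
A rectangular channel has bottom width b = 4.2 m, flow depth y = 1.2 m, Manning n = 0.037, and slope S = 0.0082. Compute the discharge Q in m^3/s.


For a rectangular channel, the cross-sectional area A = b * y = 4.2 * 1.2 = 5.04 m^2.
The wetted perimeter P = b + 2y = 4.2 + 2*1.2 = 6.6 m.
Hydraulic radius R = A/P = 5.04/6.6 = 0.7636 m.
Velocity V = (1/n)*R^(2/3)*S^(1/2) = (1/0.037)*0.7636^(2/3)*0.0082^(1/2) = 2.0447 m/s.
Discharge Q = A * V = 5.04 * 2.0447 = 10.305 m^3/s.

10.305


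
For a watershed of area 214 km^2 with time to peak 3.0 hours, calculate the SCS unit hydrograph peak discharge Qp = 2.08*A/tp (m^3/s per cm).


SCS formula: Qp = 2.08 * A / tp.
Qp = 2.08 * 214 / 3.0
   = 445.12 / 3.0
   = 148.37 m^3/s per cm.

148.37


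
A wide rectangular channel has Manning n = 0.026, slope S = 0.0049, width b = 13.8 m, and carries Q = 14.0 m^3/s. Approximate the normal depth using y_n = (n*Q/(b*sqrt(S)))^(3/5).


We use the wide-channel approximation y_n = (n*Q/(b*sqrt(S)))^(3/5).
sqrt(S) = sqrt(0.0049) = 0.07.
Numerator: n*Q = 0.026 * 14.0 = 0.364.
Denominator: b*sqrt(S) = 13.8 * 0.07 = 0.966.
arg = 0.3768.
y_n = 0.3768^(3/5) = 0.5568 m.

0.5568


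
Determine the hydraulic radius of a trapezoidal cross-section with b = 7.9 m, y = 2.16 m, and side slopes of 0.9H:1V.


For a trapezoidal section with side slope z:
A = (b + z*y)*y = (7.9 + 0.9*2.16)*2.16 = 21.263 m^2.
P = b + 2*y*sqrt(1 + z^2) = 7.9 + 2*2.16*sqrt(1 + 0.9^2) = 13.712 m.
R = A/P = 21.263 / 13.712 = 1.5507 m.

1.5507


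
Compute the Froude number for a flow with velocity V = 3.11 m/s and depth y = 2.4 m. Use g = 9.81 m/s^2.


The Froude number is defined as Fr = V / sqrt(g*y).
g*y = 9.81 * 2.4 = 23.544.
sqrt(g*y) = sqrt(23.544) = 4.8522.
Fr = 3.11 / 4.8522 = 0.6409.

0.6409


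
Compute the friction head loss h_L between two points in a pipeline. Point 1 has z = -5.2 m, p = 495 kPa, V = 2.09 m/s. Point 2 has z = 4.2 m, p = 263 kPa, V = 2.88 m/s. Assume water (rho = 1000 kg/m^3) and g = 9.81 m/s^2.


Total head at each section: H = z + p/(rho*g) + V^2/(2g).
H1 = -5.2 + 495*1000/(1000*9.81) + 2.09^2/(2*9.81)
   = -5.2 + 50.459 + 0.2226
   = 45.481 m.
H2 = 4.2 + 263*1000/(1000*9.81) + 2.88^2/(2*9.81)
   = 4.2 + 26.809 + 0.4228
   = 31.432 m.
h_L = H1 - H2 = 45.481 - 31.432 = 14.049 m.

14.049


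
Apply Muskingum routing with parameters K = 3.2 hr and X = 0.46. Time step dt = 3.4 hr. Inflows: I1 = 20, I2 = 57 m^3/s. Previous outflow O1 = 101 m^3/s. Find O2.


Muskingum coefficients:
denom = 2*K*(1-X) + dt = 2*3.2*(1-0.46) + 3.4 = 6.856.
C0 = (dt - 2*K*X)/denom = (3.4 - 2*3.2*0.46)/6.856 = 0.0665.
C1 = (dt + 2*K*X)/denom = (3.4 + 2*3.2*0.46)/6.856 = 0.9253.
C2 = (2*K*(1-X) - dt)/denom = 0.0082.
O2 = C0*I2 + C1*I1 + C2*O1
   = 0.0665*57 + 0.9253*20 + 0.0082*101
   = 23.12 m^3/s.

23.12


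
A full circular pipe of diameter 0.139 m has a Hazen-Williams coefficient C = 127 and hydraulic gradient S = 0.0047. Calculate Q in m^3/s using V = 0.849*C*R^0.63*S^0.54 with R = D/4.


For a full circular pipe, R = D/4 = 0.139/4 = 0.0348 m.
V = 0.849 * 127 * 0.0348^0.63 * 0.0047^0.54
  = 0.849 * 127 * 0.120449 * 0.055326
  = 0.7185 m/s.
Pipe area A = pi*D^2/4 = pi*0.139^2/4 = 0.0152 m^2.
Q = A * V = 0.0152 * 0.7185 = 0.0109 m^3/s.

0.0109


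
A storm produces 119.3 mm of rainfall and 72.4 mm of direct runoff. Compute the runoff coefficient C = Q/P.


The runoff coefficient C = runoff depth / rainfall depth.
C = 72.4 / 119.3
  = 0.6069.

0.6069


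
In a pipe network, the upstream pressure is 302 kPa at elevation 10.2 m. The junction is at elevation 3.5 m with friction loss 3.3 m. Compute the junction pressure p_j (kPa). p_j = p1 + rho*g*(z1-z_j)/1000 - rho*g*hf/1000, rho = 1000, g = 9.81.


Junction pressure: p_j = p1 + rho*g*(z1 - z_j)/1000 - rho*g*hf/1000.
Elevation term = 1000*9.81*(10.2 - 3.5)/1000 = 65.727 kPa.
Friction term = 1000*9.81*3.3/1000 = 32.373 kPa.
p_j = 302 + 65.727 - 32.373 = 335.35 kPa.

335.35


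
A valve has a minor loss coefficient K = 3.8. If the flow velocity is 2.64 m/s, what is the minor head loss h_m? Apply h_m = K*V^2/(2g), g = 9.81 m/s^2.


Minor loss formula: h_m = K * V^2/(2g).
V^2 = 2.64^2 = 6.9696.
V^2/(2g) = 6.9696 / 19.62 = 0.3552 m.
h_m = 3.8 * 0.3552 = 1.3499 m.

1.3499


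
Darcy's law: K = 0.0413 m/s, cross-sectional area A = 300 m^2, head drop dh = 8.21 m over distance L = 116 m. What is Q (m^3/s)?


Darcy's law: Q = K * A * i, where i = dh/L.
Hydraulic gradient i = 8.21 / 116 = 0.070776.
Q = 0.0413 * 300 * 0.070776
  = 0.8769 m^3/s.

0.8769


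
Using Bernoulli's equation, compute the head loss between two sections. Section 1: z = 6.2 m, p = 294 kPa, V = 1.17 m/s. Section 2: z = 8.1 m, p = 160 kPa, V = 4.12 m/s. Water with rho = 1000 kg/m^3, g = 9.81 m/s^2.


Total head at each section: H = z + p/(rho*g) + V^2/(2g).
H1 = 6.2 + 294*1000/(1000*9.81) + 1.17^2/(2*9.81)
   = 6.2 + 29.969 + 0.0698
   = 36.239 m.
H2 = 8.1 + 160*1000/(1000*9.81) + 4.12^2/(2*9.81)
   = 8.1 + 16.31 + 0.8652
   = 25.275 m.
h_L = H1 - H2 = 36.239 - 25.275 = 10.964 m.

10.964


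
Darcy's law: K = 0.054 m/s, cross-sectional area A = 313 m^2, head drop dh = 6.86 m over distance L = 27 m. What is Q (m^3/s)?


Darcy's law: Q = K * A * i, where i = dh/L.
Hydraulic gradient i = 6.86 / 27 = 0.254074.
Q = 0.054 * 313 * 0.254074
  = 4.2944 m^3/s.

4.2944


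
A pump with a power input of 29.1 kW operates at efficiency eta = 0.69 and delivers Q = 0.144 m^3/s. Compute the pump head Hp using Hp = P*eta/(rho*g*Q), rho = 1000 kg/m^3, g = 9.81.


Pump head formula: Hp = P * eta / (rho * g * Q).
Numerator: P * eta = 29.1 * 1000 * 0.69 = 20079.0 W.
Denominator: rho * g * Q = 1000 * 9.81 * 0.144 = 1412.64.
Hp = 20079.0 / 1412.64 = 14.21 m.

14.21


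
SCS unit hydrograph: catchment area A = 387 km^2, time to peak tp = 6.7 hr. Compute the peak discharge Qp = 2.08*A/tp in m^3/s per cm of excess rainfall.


SCS formula: Qp = 2.08 * A / tp.
Qp = 2.08 * 387 / 6.7
   = 804.96 / 6.7
   = 120.14 m^3/s per cm.

120.14


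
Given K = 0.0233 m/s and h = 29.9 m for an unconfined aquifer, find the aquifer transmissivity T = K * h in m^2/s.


Transmissivity is defined as T = K * h.
T = 0.0233 * 29.9
  = 0.6967 m^2/s.

0.6967


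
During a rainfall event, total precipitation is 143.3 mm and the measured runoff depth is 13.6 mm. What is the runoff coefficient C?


The runoff coefficient C = runoff depth / rainfall depth.
C = 13.6 / 143.3
  = 0.0949.

0.0949


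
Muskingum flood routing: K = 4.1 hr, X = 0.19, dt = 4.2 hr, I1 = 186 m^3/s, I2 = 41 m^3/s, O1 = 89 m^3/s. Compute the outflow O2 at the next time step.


Muskingum coefficients:
denom = 2*K*(1-X) + dt = 2*4.1*(1-0.19) + 4.2 = 10.842.
C0 = (dt - 2*K*X)/denom = (4.2 - 2*4.1*0.19)/10.842 = 0.2437.
C1 = (dt + 2*K*X)/denom = (4.2 + 2*4.1*0.19)/10.842 = 0.5311.
C2 = (2*K*(1-X) - dt)/denom = 0.2252.
O2 = C0*I2 + C1*I1 + C2*O1
   = 0.2437*41 + 0.5311*186 + 0.2252*89
   = 128.82 m^3/s.

128.82


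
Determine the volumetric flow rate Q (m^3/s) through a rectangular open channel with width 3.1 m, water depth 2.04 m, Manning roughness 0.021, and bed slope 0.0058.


For a rectangular channel, the cross-sectional area A = b * y = 3.1 * 2.04 = 6.32 m^2.
The wetted perimeter P = b + 2y = 3.1 + 2*2.04 = 7.18 m.
Hydraulic radius R = A/P = 6.32/7.18 = 0.8808 m.
Velocity V = (1/n)*R^(2/3)*S^(1/2) = (1/0.021)*0.8808^(2/3)*0.0058^(1/2) = 3.3323 m/s.
Discharge Q = A * V = 6.32 * 3.3323 = 21.073 m^3/s.

21.073


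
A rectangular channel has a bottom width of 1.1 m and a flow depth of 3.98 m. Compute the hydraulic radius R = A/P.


For a rectangular section:
Flow area A = b * y = 1.1 * 3.98 = 4.38 m^2.
Wetted perimeter P = b + 2y = 1.1 + 2*3.98 = 9.06 m.
Hydraulic radius R = A/P = 4.38 / 9.06 = 0.4832 m.

0.4832


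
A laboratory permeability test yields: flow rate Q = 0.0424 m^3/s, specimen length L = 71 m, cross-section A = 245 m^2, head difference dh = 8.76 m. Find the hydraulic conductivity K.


From K = Q*L / (A*dh):
Numerator: Q*L = 0.0424 * 71 = 3.0104.
Denominator: A*dh = 245 * 8.76 = 2146.2.
K = 3.0104 / 2146.2 = 0.001403 m/s.

0.001403


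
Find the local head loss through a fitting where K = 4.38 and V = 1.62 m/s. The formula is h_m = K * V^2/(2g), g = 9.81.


Minor loss formula: h_m = K * V^2/(2g).
V^2 = 1.62^2 = 2.6244.
V^2/(2g) = 2.6244 / 19.62 = 0.1338 m.
h_m = 4.38 * 0.1338 = 0.5859 m.

0.5859


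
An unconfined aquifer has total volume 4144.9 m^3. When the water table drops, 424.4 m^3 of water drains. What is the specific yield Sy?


Specific yield Sy = Volume drained / Total volume.
Sy = 424.4 / 4144.9
   = 0.1024.

0.1024


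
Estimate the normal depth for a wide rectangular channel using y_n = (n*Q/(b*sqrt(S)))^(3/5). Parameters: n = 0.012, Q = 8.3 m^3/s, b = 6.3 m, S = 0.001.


We use the wide-channel approximation y_n = (n*Q/(b*sqrt(S)))^(3/5).
sqrt(S) = sqrt(0.001) = 0.031623.
Numerator: n*Q = 0.012 * 8.3 = 0.0996.
Denominator: b*sqrt(S) = 6.3 * 0.031623 = 0.199225.
arg = 0.4999.
y_n = 0.4999^(3/5) = 0.6597 m.

0.6597


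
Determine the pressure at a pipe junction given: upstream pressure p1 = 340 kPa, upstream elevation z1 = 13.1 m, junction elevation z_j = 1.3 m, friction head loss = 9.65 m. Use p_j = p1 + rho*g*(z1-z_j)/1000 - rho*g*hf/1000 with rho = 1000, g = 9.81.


Junction pressure: p_j = p1 + rho*g*(z1 - z_j)/1000 - rho*g*hf/1000.
Elevation term = 1000*9.81*(13.1 - 1.3)/1000 = 115.758 kPa.
Friction term = 1000*9.81*9.65/1000 = 94.666 kPa.
p_j = 340 + 115.758 - 94.666 = 361.09 kPa.

361.09


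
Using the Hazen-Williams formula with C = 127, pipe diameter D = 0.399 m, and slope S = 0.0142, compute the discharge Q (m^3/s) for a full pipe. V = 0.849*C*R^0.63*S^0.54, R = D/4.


For a full circular pipe, R = D/4 = 0.399/4 = 0.0998 m.
V = 0.849 * 127 * 0.0998^0.63 * 0.0142^0.54
  = 0.849 * 127 * 0.234053 * 0.100516
  = 2.5367 m/s.
Pipe area A = pi*D^2/4 = pi*0.399^2/4 = 0.125 m^2.
Q = A * V = 0.125 * 2.5367 = 0.3172 m^3/s.

0.3172


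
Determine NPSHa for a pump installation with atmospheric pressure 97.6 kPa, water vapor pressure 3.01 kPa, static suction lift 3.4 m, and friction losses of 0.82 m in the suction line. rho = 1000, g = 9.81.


NPSHa = p_atm/(rho*g) - z_s - hf_s - p_vap/(rho*g).
p_atm/(rho*g) = 97.6*1000 / (1000*9.81) = 9.949 m.
p_vap/(rho*g) = 3.01*1000 / (1000*9.81) = 0.307 m.
NPSHa = 9.949 - 3.4 - 0.82 - 0.307
      = 5.42 m.

5.42


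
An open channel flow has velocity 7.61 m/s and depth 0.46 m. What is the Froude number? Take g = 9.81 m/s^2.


The Froude number is defined as Fr = V / sqrt(g*y).
g*y = 9.81 * 0.46 = 4.5126.
sqrt(g*y) = sqrt(4.5126) = 2.1243.
Fr = 7.61 / 2.1243 = 3.5824.

3.5824


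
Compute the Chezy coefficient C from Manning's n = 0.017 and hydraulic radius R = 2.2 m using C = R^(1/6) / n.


The Chezy coefficient relates to Manning's n through C = R^(1/6) / n.
R^(1/6) = 2.2^(1/6) = 1.140435.
C = 1.140435 / 0.017 = 67.08 m^(1/2)/s.

67.08


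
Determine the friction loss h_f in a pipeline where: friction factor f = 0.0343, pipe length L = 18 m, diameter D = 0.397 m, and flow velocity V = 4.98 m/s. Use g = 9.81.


Darcy-Weisbach equation: h_f = f * (L/D) * V^2/(2g).
f * L/D = 0.0343 * 18/0.397 = 1.5552.
V^2/(2g) = 4.98^2 / (2*9.81) = 24.8004 / 19.62 = 1.264 m.
h_f = 1.5552 * 1.264 = 1.966 m.

1.966


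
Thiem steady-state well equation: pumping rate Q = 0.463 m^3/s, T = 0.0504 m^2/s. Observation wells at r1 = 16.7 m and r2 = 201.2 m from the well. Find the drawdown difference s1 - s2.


Thiem equation: s1 - s2 = Q/(2*pi*T) * ln(r2/r1).
ln(r2/r1) = ln(201.2/16.7) = 2.4889.
Q/(2*pi*T) = 0.463 / (2*pi*0.0504) = 0.463 / 0.3167 = 1.4621.
s1 - s2 = 1.4621 * 2.4889 = 3.639 m.

3.639


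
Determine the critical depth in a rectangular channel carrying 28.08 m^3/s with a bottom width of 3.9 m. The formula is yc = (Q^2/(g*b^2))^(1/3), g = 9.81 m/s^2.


Using yc = (Q^2 / (g * b^2))^(1/3):
Q^2 = 28.08^2 = 788.49.
g * b^2 = 9.81 * 3.9^2 = 9.81 * 15.21 = 149.21.
Q^2 / (g*b^2) = 788.49 / 149.21 = 5.2844.
yc = 5.2844^(1/3) = 1.7418 m.

1.7418


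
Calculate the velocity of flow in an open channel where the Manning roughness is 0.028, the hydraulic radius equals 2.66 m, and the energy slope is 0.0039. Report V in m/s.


Manning's equation gives V = (1/n) * R^(2/3) * S^(1/2).
First, compute R^(2/3) = 2.66^(2/3) = 1.9198.
Next, S^(1/2) = 0.0039^(1/2) = 0.06245.
Then 1/n = 1/0.028 = 35.71.
V = 35.71 * 1.9198 * 0.06245 = 4.2818 m/s.

4.2818


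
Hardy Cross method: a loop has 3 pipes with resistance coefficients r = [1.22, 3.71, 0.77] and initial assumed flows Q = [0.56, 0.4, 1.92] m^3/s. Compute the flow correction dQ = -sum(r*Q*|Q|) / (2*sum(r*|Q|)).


Numerator terms (r*Q*|Q|): 1.22*0.56*|0.56| = 0.3826; 3.71*0.4*|0.4| = 0.5936; 0.77*1.92*|1.92| = 2.8385.
Sum of numerator = 3.8147.
Denominator terms (r*|Q|): 1.22*|0.56| = 0.6832; 3.71*|0.4| = 1.484; 0.77*|1.92| = 1.4784.
2 * sum of denominator = 2 * 3.6456 = 7.2912.
dQ = -3.8147 / 7.2912 = -0.5232 m^3/s.

-0.5232


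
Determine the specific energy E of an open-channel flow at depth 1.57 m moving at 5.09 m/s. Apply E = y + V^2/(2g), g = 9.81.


Specific energy E = y + V^2/(2g).
Velocity head = V^2/(2g) = 5.09^2 / (2*9.81) = 25.9081 / 19.62 = 1.3205 m.
E = 1.57 + 1.3205 = 2.8905 m.

2.8905


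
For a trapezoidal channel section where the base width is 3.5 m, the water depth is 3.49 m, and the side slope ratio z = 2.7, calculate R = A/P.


For a trapezoidal section with side slope z:
A = (b + z*y)*y = (3.5 + 2.7*3.49)*3.49 = 45.101 m^2.
P = b + 2*y*sqrt(1 + z^2) = 3.5 + 2*3.49*sqrt(1 + 2.7^2) = 23.597 m.
R = A/P = 45.101 / 23.597 = 1.9113 m.

1.9113


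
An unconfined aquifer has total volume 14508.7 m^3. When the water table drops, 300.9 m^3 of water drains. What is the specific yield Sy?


Specific yield Sy = Volume drained / Total volume.
Sy = 300.9 / 14508.7
   = 0.0207.

0.0207


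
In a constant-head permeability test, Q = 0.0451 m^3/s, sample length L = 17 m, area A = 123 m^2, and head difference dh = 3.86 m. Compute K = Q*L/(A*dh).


From K = Q*L / (A*dh):
Numerator: Q*L = 0.0451 * 17 = 0.7667.
Denominator: A*dh = 123 * 3.86 = 474.78.
K = 0.7667 / 474.78 = 0.001615 m/s.

0.001615


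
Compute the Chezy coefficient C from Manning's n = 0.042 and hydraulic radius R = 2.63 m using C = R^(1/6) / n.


The Chezy coefficient relates to Manning's n through C = R^(1/6) / n.
R^(1/6) = 2.63^(1/6) = 1.174878.
C = 1.174878 / 0.042 = 27.97 m^(1/2)/s.

27.97


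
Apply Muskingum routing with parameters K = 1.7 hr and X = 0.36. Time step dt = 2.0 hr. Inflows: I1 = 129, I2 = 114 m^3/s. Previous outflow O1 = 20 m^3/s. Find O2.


Muskingum coefficients:
denom = 2*K*(1-X) + dt = 2*1.7*(1-0.36) + 2.0 = 4.176.
C0 = (dt - 2*K*X)/denom = (2.0 - 2*1.7*0.36)/4.176 = 0.1858.
C1 = (dt + 2*K*X)/denom = (2.0 + 2*1.7*0.36)/4.176 = 0.772.
C2 = (2*K*(1-X) - dt)/denom = 0.0421.
O2 = C0*I2 + C1*I1 + C2*O1
   = 0.1858*114 + 0.772*129 + 0.0421*20
   = 121.62 m^3/s.

121.62


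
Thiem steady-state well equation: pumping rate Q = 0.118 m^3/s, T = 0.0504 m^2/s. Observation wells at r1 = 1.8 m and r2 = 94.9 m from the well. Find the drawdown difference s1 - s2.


Thiem equation: s1 - s2 = Q/(2*pi*T) * ln(r2/r1).
ln(r2/r1) = ln(94.9/1.8) = 3.965.
Q/(2*pi*T) = 0.118 / (2*pi*0.0504) = 0.118 / 0.3167 = 0.3726.
s1 - s2 = 0.3726 * 3.965 = 1.4775 m.

1.4775


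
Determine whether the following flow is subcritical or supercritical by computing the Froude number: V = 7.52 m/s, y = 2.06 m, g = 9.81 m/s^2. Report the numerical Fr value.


The Froude number is defined as Fr = V / sqrt(g*y).
g*y = 9.81 * 2.06 = 20.2086.
sqrt(g*y) = sqrt(20.2086) = 4.4954.
Fr = 7.52 / 4.4954 = 1.6728.
Since Fr > 1, the flow is supercritical.

1.6728


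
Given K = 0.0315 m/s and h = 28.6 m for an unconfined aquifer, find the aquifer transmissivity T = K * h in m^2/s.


Transmissivity is defined as T = K * h.
T = 0.0315 * 28.6
  = 0.9009 m^2/s.

0.9009


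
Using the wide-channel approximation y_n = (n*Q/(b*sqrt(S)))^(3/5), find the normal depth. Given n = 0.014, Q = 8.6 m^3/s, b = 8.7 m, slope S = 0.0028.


We use the wide-channel approximation y_n = (n*Q/(b*sqrt(S)))^(3/5).
sqrt(S) = sqrt(0.0028) = 0.052915.
Numerator: n*Q = 0.014 * 8.6 = 0.1204.
Denominator: b*sqrt(S) = 8.7 * 0.052915 = 0.46036.
arg = 0.2615.
y_n = 0.2615^(3/5) = 0.4472 m.

0.4472


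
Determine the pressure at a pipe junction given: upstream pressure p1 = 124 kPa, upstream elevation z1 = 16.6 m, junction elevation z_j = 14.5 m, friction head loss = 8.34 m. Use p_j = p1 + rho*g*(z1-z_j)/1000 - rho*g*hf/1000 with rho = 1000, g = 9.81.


Junction pressure: p_j = p1 + rho*g*(z1 - z_j)/1000 - rho*g*hf/1000.
Elevation term = 1000*9.81*(16.6 - 14.5)/1000 = 20.601 kPa.
Friction term = 1000*9.81*8.34/1000 = 81.815 kPa.
p_j = 124 + 20.601 - 81.815 = 62.79 kPa.

62.79


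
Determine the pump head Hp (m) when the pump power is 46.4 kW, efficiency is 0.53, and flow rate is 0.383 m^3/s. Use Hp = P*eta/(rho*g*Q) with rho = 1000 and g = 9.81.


Pump head formula: Hp = P * eta / (rho * g * Q).
Numerator: P * eta = 46.4 * 1000 * 0.53 = 24592.0 W.
Denominator: rho * g * Q = 1000 * 9.81 * 0.383 = 3757.23.
Hp = 24592.0 / 3757.23 = 6.55 m.

6.55


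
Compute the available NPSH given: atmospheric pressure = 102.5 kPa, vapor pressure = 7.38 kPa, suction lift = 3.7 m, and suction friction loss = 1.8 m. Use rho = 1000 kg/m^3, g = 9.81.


NPSHa = p_atm/(rho*g) - z_s - hf_s - p_vap/(rho*g).
p_atm/(rho*g) = 102.5*1000 / (1000*9.81) = 10.449 m.
p_vap/(rho*g) = 7.38*1000 / (1000*9.81) = 0.752 m.
NPSHa = 10.449 - 3.7 - 1.8 - 0.752
      = 4.2 m.

4.2


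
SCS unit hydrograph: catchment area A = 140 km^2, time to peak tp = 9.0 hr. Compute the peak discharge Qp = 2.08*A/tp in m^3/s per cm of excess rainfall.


SCS formula: Qp = 2.08 * A / tp.
Qp = 2.08 * 140 / 9.0
   = 291.2 / 9.0
   = 32.36 m^3/s per cm.

32.36


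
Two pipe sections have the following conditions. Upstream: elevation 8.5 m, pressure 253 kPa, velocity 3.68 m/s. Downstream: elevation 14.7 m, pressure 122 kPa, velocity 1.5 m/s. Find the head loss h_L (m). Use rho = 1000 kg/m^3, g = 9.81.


Total head at each section: H = z + p/(rho*g) + V^2/(2g).
H1 = 8.5 + 253*1000/(1000*9.81) + 3.68^2/(2*9.81)
   = 8.5 + 25.79 + 0.6902
   = 34.98 m.
H2 = 14.7 + 122*1000/(1000*9.81) + 1.5^2/(2*9.81)
   = 14.7 + 12.436 + 0.1147
   = 27.251 m.
h_L = H1 - H2 = 34.98 - 27.251 = 7.729 m.

7.729


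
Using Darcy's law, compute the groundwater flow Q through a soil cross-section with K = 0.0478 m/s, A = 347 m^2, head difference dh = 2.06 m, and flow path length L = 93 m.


Darcy's law: Q = K * A * i, where i = dh/L.
Hydraulic gradient i = 2.06 / 93 = 0.022151.
Q = 0.0478 * 347 * 0.022151
  = 0.3674 m^3/s.

0.3674


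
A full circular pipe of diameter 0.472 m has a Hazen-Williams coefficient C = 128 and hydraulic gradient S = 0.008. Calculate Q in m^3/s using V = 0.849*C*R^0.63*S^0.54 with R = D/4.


For a full circular pipe, R = D/4 = 0.472/4 = 0.118 m.
V = 0.849 * 128 * 0.118^0.63 * 0.008^0.54
  = 0.849 * 128 * 0.260187 * 0.073734
  = 2.0848 m/s.
Pipe area A = pi*D^2/4 = pi*0.472^2/4 = 0.175 m^2.
Q = A * V = 0.175 * 2.0848 = 0.3648 m^3/s.

0.3648


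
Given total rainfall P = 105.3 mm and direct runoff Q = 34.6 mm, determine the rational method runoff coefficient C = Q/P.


The runoff coefficient C = runoff depth / rainfall depth.
C = 34.6 / 105.3
  = 0.3286.

0.3286


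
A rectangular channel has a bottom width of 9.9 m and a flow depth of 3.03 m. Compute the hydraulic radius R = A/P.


For a rectangular section:
Flow area A = b * y = 9.9 * 3.03 = 30.0 m^2.
Wetted perimeter P = b + 2y = 9.9 + 2*3.03 = 15.96 m.
Hydraulic radius R = A/P = 30.0 / 15.96 = 1.8795 m.

1.8795


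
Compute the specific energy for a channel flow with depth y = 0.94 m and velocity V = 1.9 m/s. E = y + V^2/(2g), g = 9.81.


Specific energy E = y + V^2/(2g).
Velocity head = V^2/(2g) = 1.9^2 / (2*9.81) = 3.61 / 19.62 = 0.184 m.
E = 0.94 + 0.184 = 1.124 m.

1.124


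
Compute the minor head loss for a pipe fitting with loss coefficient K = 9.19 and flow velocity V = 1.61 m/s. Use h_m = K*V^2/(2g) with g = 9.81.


Minor loss formula: h_m = K * V^2/(2g).
V^2 = 1.61^2 = 2.5921.
V^2/(2g) = 2.5921 / 19.62 = 0.1321 m.
h_m = 9.19 * 0.1321 = 1.2141 m.

1.2141


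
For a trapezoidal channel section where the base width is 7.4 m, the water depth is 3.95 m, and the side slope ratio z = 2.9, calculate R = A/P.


For a trapezoidal section with side slope z:
A = (b + z*y)*y = (7.4 + 2.9*3.95)*3.95 = 74.477 m^2.
P = b + 2*y*sqrt(1 + z^2) = 7.4 + 2*3.95*sqrt(1 + 2.9^2) = 31.634 m.
R = A/P = 74.477 / 31.634 = 2.3544 m.

2.3544


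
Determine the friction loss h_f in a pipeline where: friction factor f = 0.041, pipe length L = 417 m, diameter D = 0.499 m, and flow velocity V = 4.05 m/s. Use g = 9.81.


Darcy-Weisbach equation: h_f = f * (L/D) * V^2/(2g).
f * L/D = 0.041 * 417/0.499 = 34.2625.
V^2/(2g) = 4.05^2 / (2*9.81) = 16.4025 / 19.62 = 0.836 m.
h_f = 34.2625 * 0.836 = 28.644 m.

28.644


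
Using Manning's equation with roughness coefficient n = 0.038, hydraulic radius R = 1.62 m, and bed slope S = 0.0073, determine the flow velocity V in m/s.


Manning's equation gives V = (1/n) * R^(2/3) * S^(1/2).
First, compute R^(2/3) = 1.62^(2/3) = 1.3794.
Next, S^(1/2) = 0.0073^(1/2) = 0.08544.
Then 1/n = 1/0.038 = 26.32.
V = 26.32 * 1.3794 * 0.08544 = 3.1014 m/s.

3.1014


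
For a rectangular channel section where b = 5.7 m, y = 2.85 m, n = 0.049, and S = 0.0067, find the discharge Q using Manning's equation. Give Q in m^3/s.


For a rectangular channel, the cross-sectional area A = b * y = 5.7 * 2.85 = 16.25 m^2.
The wetted perimeter P = b + 2y = 5.7 + 2*2.85 = 11.4 m.
Hydraulic radius R = A/P = 16.25/11.4 = 1.425 m.
Velocity V = (1/n)*R^(2/3)*S^(1/2) = (1/0.049)*1.425^(2/3)*0.0067^(1/2) = 2.1154 m/s.
Discharge Q = A * V = 16.25 * 2.1154 = 34.364 m^3/s.

34.364


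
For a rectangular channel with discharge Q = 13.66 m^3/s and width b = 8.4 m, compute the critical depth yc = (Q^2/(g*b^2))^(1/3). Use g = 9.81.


Using yc = (Q^2 / (g * b^2))^(1/3):
Q^2 = 13.66^2 = 186.6.
g * b^2 = 9.81 * 8.4^2 = 9.81 * 70.56 = 692.19.
Q^2 / (g*b^2) = 186.6 / 692.19 = 0.2696.
yc = 0.2696^(1/3) = 0.646 m.

0.646


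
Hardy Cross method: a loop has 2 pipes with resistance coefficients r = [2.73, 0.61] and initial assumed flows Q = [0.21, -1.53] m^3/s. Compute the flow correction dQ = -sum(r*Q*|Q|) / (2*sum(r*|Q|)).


Numerator terms (r*Q*|Q|): 2.73*0.21*|0.21| = 0.1204; 0.61*-1.53*|-1.53| = -1.4279.
Sum of numerator = -1.3076.
Denominator terms (r*|Q|): 2.73*|0.21| = 0.5733; 0.61*|-1.53| = 0.9333.
2 * sum of denominator = 2 * 1.5066 = 3.0132.
dQ = --1.3076 / 3.0132 = 0.4339 m^3/s.

0.4339


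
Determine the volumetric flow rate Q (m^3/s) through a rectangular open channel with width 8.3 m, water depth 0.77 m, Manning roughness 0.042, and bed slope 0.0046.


For a rectangular channel, the cross-sectional area A = b * y = 8.3 * 0.77 = 6.39 m^2.
The wetted perimeter P = b + 2y = 8.3 + 2*0.77 = 9.84 m.
Hydraulic radius R = A/P = 6.39/9.84 = 0.6495 m.
Velocity V = (1/n)*R^(2/3)*S^(1/2) = (1/0.042)*0.6495^(2/3)*0.0046^(1/2) = 1.2111 m/s.
Discharge Q = A * V = 6.39 * 1.2111 = 7.74 m^3/s.

7.74


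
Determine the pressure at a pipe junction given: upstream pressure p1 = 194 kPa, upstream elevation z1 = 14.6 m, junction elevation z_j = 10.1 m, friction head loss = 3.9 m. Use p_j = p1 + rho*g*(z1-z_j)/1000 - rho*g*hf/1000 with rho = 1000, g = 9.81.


Junction pressure: p_j = p1 + rho*g*(z1 - z_j)/1000 - rho*g*hf/1000.
Elevation term = 1000*9.81*(14.6 - 10.1)/1000 = 44.145 kPa.
Friction term = 1000*9.81*3.9/1000 = 38.259 kPa.
p_j = 194 + 44.145 - 38.259 = 199.89 kPa.

199.89


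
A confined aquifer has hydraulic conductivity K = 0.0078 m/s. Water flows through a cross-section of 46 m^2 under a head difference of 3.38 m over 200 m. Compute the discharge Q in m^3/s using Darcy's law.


Darcy's law: Q = K * A * i, where i = dh/L.
Hydraulic gradient i = 3.38 / 200 = 0.0169.
Q = 0.0078 * 46 * 0.0169
  = 0.0061 m^3/s.

0.0061


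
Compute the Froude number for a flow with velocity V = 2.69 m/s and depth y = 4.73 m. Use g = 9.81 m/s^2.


The Froude number is defined as Fr = V / sqrt(g*y).
g*y = 9.81 * 4.73 = 46.4013.
sqrt(g*y) = sqrt(46.4013) = 6.8118.
Fr = 2.69 / 6.8118 = 0.3949.

0.3949


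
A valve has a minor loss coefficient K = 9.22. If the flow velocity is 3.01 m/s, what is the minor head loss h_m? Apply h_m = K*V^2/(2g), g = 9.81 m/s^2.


Minor loss formula: h_m = K * V^2/(2g).
V^2 = 3.01^2 = 9.0601.
V^2/(2g) = 9.0601 / 19.62 = 0.4618 m.
h_m = 9.22 * 0.4618 = 4.2576 m.

4.2576


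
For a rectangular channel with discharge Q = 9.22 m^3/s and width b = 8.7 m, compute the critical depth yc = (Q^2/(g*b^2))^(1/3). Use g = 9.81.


Using yc = (Q^2 / (g * b^2))^(1/3):
Q^2 = 9.22^2 = 85.01.
g * b^2 = 9.81 * 8.7^2 = 9.81 * 75.69 = 742.52.
Q^2 / (g*b^2) = 85.01 / 742.52 = 0.1145.
yc = 0.1145^(1/3) = 0.4856 m.

0.4856


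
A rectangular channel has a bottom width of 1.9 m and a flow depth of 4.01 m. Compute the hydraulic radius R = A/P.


For a rectangular section:
Flow area A = b * y = 1.9 * 4.01 = 7.62 m^2.
Wetted perimeter P = b + 2y = 1.9 + 2*4.01 = 9.92 m.
Hydraulic radius R = A/P = 7.62 / 9.92 = 0.768 m.

0.768


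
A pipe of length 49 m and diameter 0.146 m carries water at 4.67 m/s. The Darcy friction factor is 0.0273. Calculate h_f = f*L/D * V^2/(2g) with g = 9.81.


Darcy-Weisbach equation: h_f = f * (L/D) * V^2/(2g).
f * L/D = 0.0273 * 49/0.146 = 9.1623.
V^2/(2g) = 4.67^2 / (2*9.81) = 21.8089 / 19.62 = 1.1116 m.
h_f = 9.1623 * 1.1116 = 10.185 m.

10.185


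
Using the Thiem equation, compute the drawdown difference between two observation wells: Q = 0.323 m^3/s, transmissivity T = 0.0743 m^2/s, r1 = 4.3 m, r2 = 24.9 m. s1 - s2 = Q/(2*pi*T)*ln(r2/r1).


Thiem equation: s1 - s2 = Q/(2*pi*T) * ln(r2/r1).
ln(r2/r1) = ln(24.9/4.3) = 1.7563.
Q/(2*pi*T) = 0.323 / (2*pi*0.0743) = 0.323 / 0.4668 = 0.6919.
s1 - s2 = 0.6919 * 1.7563 = 1.2151 m.

1.2151


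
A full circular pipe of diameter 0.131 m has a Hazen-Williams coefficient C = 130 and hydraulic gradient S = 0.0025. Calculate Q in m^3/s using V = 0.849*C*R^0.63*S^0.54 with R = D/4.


For a full circular pipe, R = D/4 = 0.131/4 = 0.0328 m.
V = 0.849 * 130 * 0.0328^0.63 * 0.0025^0.54
  = 0.849 * 130 * 0.116033 * 0.039345
  = 0.5039 m/s.
Pipe area A = pi*D^2/4 = pi*0.131^2/4 = 0.0135 m^2.
Q = A * V = 0.0135 * 0.5039 = 0.0068 m^3/s.

0.0068


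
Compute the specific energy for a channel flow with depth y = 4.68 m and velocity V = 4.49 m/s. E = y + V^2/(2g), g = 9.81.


Specific energy E = y + V^2/(2g).
Velocity head = V^2/(2g) = 4.49^2 / (2*9.81) = 20.1601 / 19.62 = 1.0275 m.
E = 4.68 + 1.0275 = 5.7075 m.

5.7075


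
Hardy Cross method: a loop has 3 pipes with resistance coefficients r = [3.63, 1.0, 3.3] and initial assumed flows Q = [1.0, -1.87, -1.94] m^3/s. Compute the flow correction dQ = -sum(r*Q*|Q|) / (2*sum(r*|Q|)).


Numerator terms (r*Q*|Q|): 3.63*1.0*|1.0| = 3.63; 1.0*-1.87*|-1.87| = -3.4969; 3.3*-1.94*|-1.94| = -12.4199.
Sum of numerator = -12.2868.
Denominator terms (r*|Q|): 3.63*|1.0| = 3.63; 1.0*|-1.87| = 1.87; 3.3*|-1.94| = 6.402.
2 * sum of denominator = 2 * 11.902 = 23.804.
dQ = --12.2868 / 23.804 = 0.5162 m^3/s.

0.5162


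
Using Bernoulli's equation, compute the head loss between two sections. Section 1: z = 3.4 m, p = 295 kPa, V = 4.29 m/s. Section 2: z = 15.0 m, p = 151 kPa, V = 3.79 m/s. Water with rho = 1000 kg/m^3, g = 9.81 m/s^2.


Total head at each section: H = z + p/(rho*g) + V^2/(2g).
H1 = 3.4 + 295*1000/(1000*9.81) + 4.29^2/(2*9.81)
   = 3.4 + 30.071 + 0.938
   = 34.409 m.
H2 = 15.0 + 151*1000/(1000*9.81) + 3.79^2/(2*9.81)
   = 15.0 + 15.392 + 0.7321
   = 31.125 m.
h_L = H1 - H2 = 34.409 - 31.125 = 3.285 m.

3.285


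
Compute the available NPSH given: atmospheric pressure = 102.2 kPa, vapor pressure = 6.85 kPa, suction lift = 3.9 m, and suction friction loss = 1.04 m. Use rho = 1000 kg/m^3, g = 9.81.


NPSHa = p_atm/(rho*g) - z_s - hf_s - p_vap/(rho*g).
p_atm/(rho*g) = 102.2*1000 / (1000*9.81) = 10.418 m.
p_vap/(rho*g) = 6.85*1000 / (1000*9.81) = 0.698 m.
NPSHa = 10.418 - 3.9 - 1.04 - 0.698
      = 4.78 m.

4.78


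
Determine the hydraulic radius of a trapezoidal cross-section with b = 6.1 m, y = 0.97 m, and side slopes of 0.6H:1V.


For a trapezoidal section with side slope z:
A = (b + z*y)*y = (6.1 + 0.6*0.97)*0.97 = 6.482 m^2.
P = b + 2*y*sqrt(1 + z^2) = 6.1 + 2*0.97*sqrt(1 + 0.6^2) = 8.362 m.
R = A/P = 6.482 / 8.362 = 0.7751 m.

0.7751


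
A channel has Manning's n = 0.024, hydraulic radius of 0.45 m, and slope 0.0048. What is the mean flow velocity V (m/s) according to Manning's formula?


Manning's equation gives V = (1/n) * R^(2/3) * S^(1/2).
First, compute R^(2/3) = 0.45^(2/3) = 0.5872.
Next, S^(1/2) = 0.0048^(1/2) = 0.069282.
Then 1/n = 1/0.024 = 41.67.
V = 41.67 * 0.5872 * 0.069282 = 1.6952 m/s.

1.6952


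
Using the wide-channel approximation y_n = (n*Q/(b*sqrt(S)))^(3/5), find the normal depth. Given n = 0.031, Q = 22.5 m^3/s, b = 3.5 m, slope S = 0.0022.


We use the wide-channel approximation y_n = (n*Q/(b*sqrt(S)))^(3/5).
sqrt(S) = sqrt(0.0022) = 0.046904.
Numerator: n*Q = 0.031 * 22.5 = 0.6975.
Denominator: b*sqrt(S) = 3.5 * 0.046904 = 0.164164.
arg = 4.2488.
y_n = 4.2488^(3/5) = 2.3821 m.

2.3821


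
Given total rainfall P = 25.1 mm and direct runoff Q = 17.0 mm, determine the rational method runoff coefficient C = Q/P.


The runoff coefficient C = runoff depth / rainfall depth.
C = 17.0 / 25.1
  = 0.6773.

0.6773


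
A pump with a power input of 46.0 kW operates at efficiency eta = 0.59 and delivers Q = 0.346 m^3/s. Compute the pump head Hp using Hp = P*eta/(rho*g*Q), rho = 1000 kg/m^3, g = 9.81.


Pump head formula: Hp = P * eta / (rho * g * Q).
Numerator: P * eta = 46.0 * 1000 * 0.59 = 27140.0 W.
Denominator: rho * g * Q = 1000 * 9.81 * 0.346 = 3394.26.
Hp = 27140.0 / 3394.26 = 8.0 m.

8.0


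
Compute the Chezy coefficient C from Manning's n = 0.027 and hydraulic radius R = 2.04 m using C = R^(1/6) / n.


The Chezy coefficient relates to Manning's n through C = R^(1/6) / n.
R^(1/6) = 2.04^(1/6) = 1.126173.
C = 1.126173 / 0.027 = 41.71 m^(1/2)/s.

41.71


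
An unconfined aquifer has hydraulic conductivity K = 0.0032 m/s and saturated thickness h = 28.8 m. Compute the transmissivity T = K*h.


Transmissivity is defined as T = K * h.
T = 0.0032 * 28.8
  = 0.0922 m^2/s.

0.0922


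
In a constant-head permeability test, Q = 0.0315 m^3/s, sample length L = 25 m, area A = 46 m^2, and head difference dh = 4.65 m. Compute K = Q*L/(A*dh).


From K = Q*L / (A*dh):
Numerator: Q*L = 0.0315 * 25 = 0.7875.
Denominator: A*dh = 46 * 4.65 = 213.9.
K = 0.7875 / 213.9 = 0.003682 m/s.

0.003682


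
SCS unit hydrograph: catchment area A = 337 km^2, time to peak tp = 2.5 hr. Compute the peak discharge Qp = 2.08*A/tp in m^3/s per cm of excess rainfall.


SCS formula: Qp = 2.08 * A / tp.
Qp = 2.08 * 337 / 2.5
   = 700.96 / 2.5
   = 280.38 m^3/s per cm.

280.38


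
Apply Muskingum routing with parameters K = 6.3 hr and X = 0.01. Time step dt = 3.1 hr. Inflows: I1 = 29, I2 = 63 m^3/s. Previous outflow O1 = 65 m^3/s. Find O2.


Muskingum coefficients:
denom = 2*K*(1-X) + dt = 2*6.3*(1-0.01) + 3.1 = 15.574.
C0 = (dt - 2*K*X)/denom = (3.1 - 2*6.3*0.01)/15.574 = 0.191.
C1 = (dt + 2*K*X)/denom = (3.1 + 2*6.3*0.01)/15.574 = 0.2071.
C2 = (2*K*(1-X) - dt)/denom = 0.6019.
O2 = C0*I2 + C1*I1 + C2*O1
   = 0.191*63 + 0.2071*29 + 0.6019*65
   = 57.16 m^3/s.

57.16


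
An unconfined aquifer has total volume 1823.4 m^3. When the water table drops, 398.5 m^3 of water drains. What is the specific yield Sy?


Specific yield Sy = Volume drained / Total volume.
Sy = 398.5 / 1823.4
   = 0.2185.

0.2185


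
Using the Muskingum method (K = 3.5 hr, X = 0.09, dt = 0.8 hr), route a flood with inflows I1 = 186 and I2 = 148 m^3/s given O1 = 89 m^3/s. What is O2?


Muskingum coefficients:
denom = 2*K*(1-X) + dt = 2*3.5*(1-0.09) + 0.8 = 7.17.
C0 = (dt - 2*K*X)/denom = (0.8 - 2*3.5*0.09)/7.17 = 0.0237.
C1 = (dt + 2*K*X)/denom = (0.8 + 2*3.5*0.09)/7.17 = 0.1994.
C2 = (2*K*(1-X) - dt)/denom = 0.7768.
O2 = C0*I2 + C1*I1 + C2*O1
   = 0.0237*148 + 0.1994*186 + 0.7768*89
   = 109.74 m^3/s.

109.74


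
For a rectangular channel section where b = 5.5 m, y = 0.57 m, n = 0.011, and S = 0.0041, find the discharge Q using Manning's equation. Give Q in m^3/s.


For a rectangular channel, the cross-sectional area A = b * y = 5.5 * 0.57 = 3.13 m^2.
The wetted perimeter P = b + 2y = 5.5 + 2*0.57 = 6.64 m.
Hydraulic radius R = A/P = 3.13/6.64 = 0.4721 m.
Velocity V = (1/n)*R^(2/3)*S^(1/2) = (1/0.011)*0.4721^(2/3)*0.0041^(1/2) = 3.5295 m/s.
Discharge Q = A * V = 3.13 * 3.5295 = 11.065 m^3/s.

11.065


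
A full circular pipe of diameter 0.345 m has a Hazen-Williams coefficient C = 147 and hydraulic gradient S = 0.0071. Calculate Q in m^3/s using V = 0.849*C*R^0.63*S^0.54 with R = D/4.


For a full circular pipe, R = D/4 = 0.345/4 = 0.0862 m.
V = 0.849 * 147 * 0.0862^0.63 * 0.0071^0.54
  = 0.849 * 147 * 0.213564 * 0.069132
  = 1.8426 m/s.
Pipe area A = pi*D^2/4 = pi*0.345^2/4 = 0.0935 m^2.
Q = A * V = 0.0935 * 1.8426 = 0.1723 m^3/s.

0.1723


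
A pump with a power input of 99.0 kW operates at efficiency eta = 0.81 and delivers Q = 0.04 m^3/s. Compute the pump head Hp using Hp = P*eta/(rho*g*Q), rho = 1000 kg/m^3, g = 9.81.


Pump head formula: Hp = P * eta / (rho * g * Q).
Numerator: P * eta = 99.0 * 1000 * 0.81 = 80190.0 W.
Denominator: rho * g * Q = 1000 * 9.81 * 0.04 = 392.4.
Hp = 80190.0 / 392.4 = 204.36 m.

204.36


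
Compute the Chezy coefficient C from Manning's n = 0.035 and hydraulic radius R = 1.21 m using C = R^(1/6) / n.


The Chezy coefficient relates to Manning's n through C = R^(1/6) / n.
R^(1/6) = 1.21^(1/6) = 1.03228.
C = 1.03228 / 0.035 = 29.49 m^(1/2)/s.

29.49


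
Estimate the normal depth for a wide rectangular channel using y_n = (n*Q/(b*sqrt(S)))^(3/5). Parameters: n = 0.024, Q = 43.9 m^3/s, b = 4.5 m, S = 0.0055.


We use the wide-channel approximation y_n = (n*Q/(b*sqrt(S)))^(3/5).
sqrt(S) = sqrt(0.0055) = 0.074162.
Numerator: n*Q = 0.024 * 43.9 = 1.0536.
Denominator: b*sqrt(S) = 4.5 * 0.074162 = 0.333729.
arg = 3.1571.
y_n = 3.1571^(3/5) = 1.9933 m.

1.9933


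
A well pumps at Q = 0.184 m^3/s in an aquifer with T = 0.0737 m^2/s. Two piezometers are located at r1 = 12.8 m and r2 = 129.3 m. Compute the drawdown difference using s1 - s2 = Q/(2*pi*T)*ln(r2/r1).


Thiem equation: s1 - s2 = Q/(2*pi*T) * ln(r2/r1).
ln(r2/r1) = ln(129.3/12.8) = 2.3127.
Q/(2*pi*T) = 0.184 / (2*pi*0.0737) = 0.184 / 0.4631 = 0.3973.
s1 - s2 = 0.3973 * 2.3127 = 0.9189 m.

0.9189


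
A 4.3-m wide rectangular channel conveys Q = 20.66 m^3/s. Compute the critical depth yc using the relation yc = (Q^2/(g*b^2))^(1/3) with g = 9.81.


Using yc = (Q^2 / (g * b^2))^(1/3):
Q^2 = 20.66^2 = 426.84.
g * b^2 = 9.81 * 4.3^2 = 9.81 * 18.49 = 181.39.
Q^2 / (g*b^2) = 426.84 / 181.39 = 2.3532.
yc = 2.3532^(1/3) = 1.3301 m.

1.3301


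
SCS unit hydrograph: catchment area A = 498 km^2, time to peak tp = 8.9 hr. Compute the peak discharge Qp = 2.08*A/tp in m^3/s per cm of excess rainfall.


SCS formula: Qp = 2.08 * A / tp.
Qp = 2.08 * 498 / 8.9
   = 1035.84 / 8.9
   = 116.39 m^3/s per cm.

116.39


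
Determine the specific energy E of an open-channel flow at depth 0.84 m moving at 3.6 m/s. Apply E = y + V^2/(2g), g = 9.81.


Specific energy E = y + V^2/(2g).
Velocity head = V^2/(2g) = 3.6^2 / (2*9.81) = 12.96 / 19.62 = 0.6606 m.
E = 0.84 + 0.6606 = 1.5006 m.

1.5006


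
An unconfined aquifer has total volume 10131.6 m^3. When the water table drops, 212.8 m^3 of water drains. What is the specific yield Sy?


Specific yield Sy = Volume drained / Total volume.
Sy = 212.8 / 10131.6
   = 0.021.

0.021


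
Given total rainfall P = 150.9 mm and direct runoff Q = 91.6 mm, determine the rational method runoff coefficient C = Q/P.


The runoff coefficient C = runoff depth / rainfall depth.
C = 91.6 / 150.9
  = 0.607.

0.607


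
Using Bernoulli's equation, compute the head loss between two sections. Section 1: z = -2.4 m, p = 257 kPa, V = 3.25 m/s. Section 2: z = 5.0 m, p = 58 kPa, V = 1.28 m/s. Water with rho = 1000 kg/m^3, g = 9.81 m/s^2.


Total head at each section: H = z + p/(rho*g) + V^2/(2g).
H1 = -2.4 + 257*1000/(1000*9.81) + 3.25^2/(2*9.81)
   = -2.4 + 26.198 + 0.5384
   = 24.336 m.
H2 = 5.0 + 58*1000/(1000*9.81) + 1.28^2/(2*9.81)
   = 5.0 + 5.912 + 0.0835
   = 10.996 m.
h_L = H1 - H2 = 24.336 - 10.996 = 13.34 m.

13.34


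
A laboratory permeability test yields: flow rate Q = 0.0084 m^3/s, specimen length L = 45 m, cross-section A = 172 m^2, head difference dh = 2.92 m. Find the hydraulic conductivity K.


From K = Q*L / (A*dh):
Numerator: Q*L = 0.0084 * 45 = 0.378.
Denominator: A*dh = 172 * 2.92 = 502.24.
K = 0.378 / 502.24 = 0.000753 m/s.

0.000753
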